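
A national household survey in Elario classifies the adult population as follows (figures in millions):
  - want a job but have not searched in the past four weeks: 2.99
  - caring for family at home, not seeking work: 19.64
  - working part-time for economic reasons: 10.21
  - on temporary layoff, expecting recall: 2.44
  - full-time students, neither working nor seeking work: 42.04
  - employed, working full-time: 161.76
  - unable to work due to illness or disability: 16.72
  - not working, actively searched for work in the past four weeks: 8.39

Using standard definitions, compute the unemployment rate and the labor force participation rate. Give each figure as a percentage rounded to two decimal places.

Employed = 10.21 + 161.76 = 171.97 million (anyone who worked, including part-time for economic reasons, counts as employed).
Unemployed = 2.44 + 8.39 = 10.83 million (jobless and actively searching, or on temporary layoff).
Labor force = 171.97 + 10.83 = 182.80 million.
Not in labor force = 2.99 + 19.64 + 42.04 + 16.72 = 81.39 million (those not working and not actively searching are outside the labor force — including those who want a job but have given up searching).
Civilian working-age population = 182.80 + 81.39 = 264.19 million.
Unemployment rate = 10.83 / 182.80 = 5.92%.
Labor force participation rate = 182.80 / 264.19 = 69.19%.

Unemployment rate ≈ 5.92%; labor force participation rate ≈ 69.19%.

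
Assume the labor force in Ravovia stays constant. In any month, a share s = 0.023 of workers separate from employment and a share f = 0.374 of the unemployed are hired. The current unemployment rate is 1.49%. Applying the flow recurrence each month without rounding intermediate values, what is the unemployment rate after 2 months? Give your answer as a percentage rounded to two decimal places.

With a fixed labor force, u_{t+1} = u_t + s·(1−u_t) − f·u_t = u_t·(1−s−f) + s.
Here 1−s−f = 0.603 and s = 0.023.
u_1 = 0.014900 × 0.603 + 0.023 = 0.031985.
u_2 = 0.031985 × 0.603 + 0.023 = 0.042287.

Unemployment rate after two months ≈ 4.23%.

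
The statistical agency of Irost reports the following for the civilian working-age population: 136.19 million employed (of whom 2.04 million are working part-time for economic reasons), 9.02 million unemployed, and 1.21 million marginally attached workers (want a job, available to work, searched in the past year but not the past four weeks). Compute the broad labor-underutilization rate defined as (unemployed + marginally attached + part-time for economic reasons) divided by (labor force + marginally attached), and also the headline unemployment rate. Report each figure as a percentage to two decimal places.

Broad underutilization rate ≈ 8.38%; headline unemployment rate ≈ 6.21%.

Labor force = 136.19 + 9.02 = 145.21 million.
Numerator = 9.02 + 1.21 + 2.04 = 12.27 million.
Denominator = 145.21 + 1.21 = 146.42 million.
Broad rate = 12.27 / 146.42 = 8.38%.
Headline unemployment rate = 9.02 / 145.21 = 6.21%.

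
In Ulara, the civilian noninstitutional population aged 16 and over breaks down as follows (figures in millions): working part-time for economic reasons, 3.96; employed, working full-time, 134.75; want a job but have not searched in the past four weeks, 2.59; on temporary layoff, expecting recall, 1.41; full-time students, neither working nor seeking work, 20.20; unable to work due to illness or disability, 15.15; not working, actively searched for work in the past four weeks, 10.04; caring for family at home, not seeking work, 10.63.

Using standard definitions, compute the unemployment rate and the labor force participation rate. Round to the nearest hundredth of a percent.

Employed = 3.96 + 134.75 = 138.71 million (anyone who worked, including part-time for economic reasons, counts as employed).
Unemployed = 1.41 + 10.04 = 11.45 million (jobless and actively searching, or on temporary layoff).
Labor force = 138.71 + 11.45 = 150.16 million.
Not in labor force = 2.59 + 20.20 + 15.15 + 10.63 = 48.57 million (those not working and not actively searching are outside the labor force — including those who want a job but have given up searching).
Civilian working-age population = 150.16 + 48.57 = 198.73 million.
Unemployment rate = 11.45 / 150.16 = 7.63%.
Labor force participation rate = 150.16 / 198.73 = 75.56%.

Unemployment rate ≈ 7.63%; labor force participation rate ≈ 75.56%.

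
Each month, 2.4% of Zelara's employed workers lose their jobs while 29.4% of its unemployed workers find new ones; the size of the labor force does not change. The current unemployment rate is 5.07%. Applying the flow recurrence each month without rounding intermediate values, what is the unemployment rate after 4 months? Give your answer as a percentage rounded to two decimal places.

With a fixed labor force, u_{t+1} = u_t + s·(1−u_t) − f·u_t = u_t·(1−s−f) + s.
Here 1−s−f = 0.682 and s = 0.024.
u_1 = 0.050700 × 0.682 + 0.024 = 0.058577.
u_2 = 0.058577 × 0.682 + 0.024 = 0.063950.
u_3 = 0.063950 × 0.682 + 0.024 = 0.067614.
u_4 = 0.067614 × 0.682 + 0.024 = 0.070113.

Unemployment rate after four months ≈ 7.01%.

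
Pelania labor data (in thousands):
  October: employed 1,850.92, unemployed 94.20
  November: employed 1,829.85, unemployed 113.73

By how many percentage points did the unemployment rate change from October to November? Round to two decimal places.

The unemployment rate changed by +1.01 percentage points.

October: labor force = 1,850.92 + 94.20 = 1,945.12; u = 94.20/1,945.12 = 4.84%.
November: labor force = 1,829.85 + 113.73 = 1,943.58; u = 113.73/1,943.58 = 5.85%.
Change = 5.85% − 4.84% = +1.01 pp.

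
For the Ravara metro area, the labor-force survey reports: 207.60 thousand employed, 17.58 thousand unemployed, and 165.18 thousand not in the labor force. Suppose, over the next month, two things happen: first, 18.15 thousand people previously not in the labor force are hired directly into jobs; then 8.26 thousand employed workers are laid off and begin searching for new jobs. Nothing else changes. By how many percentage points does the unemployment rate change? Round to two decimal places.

Initially, labor force = 207.60 + 17.58 = 225.18 thousand, so u = 17.58/225.18 = 7.81%.
After the first change, employed and labor force both rise by 18.15; unemployed unchanged → E = 225.75, U = 17.58, labor force = 243.33 thousand.
After the second change, employed falls and unemployed rises by 8.26; labor force unchanged → E = 217.49, U = 25.84, labor force = 243.33 thousand.
New unemployment rate = 25.84 / 243.33 = 10.62%.
Change = 10.62% − 7.81% = +2.81 percentage points.

The unemployment rate changes by +2.81 percentage points.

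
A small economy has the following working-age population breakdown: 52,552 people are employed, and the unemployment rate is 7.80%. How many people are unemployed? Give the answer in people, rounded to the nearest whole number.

About 4,446 are unemployed.

Let U be the number unemployed. The labor force is E + U, and U/(E+U) = 0.0780.
So U = 0.0780 × 52,552 / (1 − 0.0780) = 4099.06 / 0.9220 ≈ 4,446.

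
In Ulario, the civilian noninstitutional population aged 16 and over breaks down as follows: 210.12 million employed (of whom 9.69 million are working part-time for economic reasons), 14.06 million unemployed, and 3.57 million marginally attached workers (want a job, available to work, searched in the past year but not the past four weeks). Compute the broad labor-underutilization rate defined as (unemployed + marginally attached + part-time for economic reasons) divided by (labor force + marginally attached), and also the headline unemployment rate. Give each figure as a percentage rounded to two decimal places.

Labor force = 210.12 + 14.06 = 224.18 million.
Numerator = 14.06 + 3.57 + 9.69 = 27.32 million.
Denominator = 224.18 + 3.57 = 227.75 million.
Broad rate = 27.32 / 227.75 = 12.00%.
Headline unemployment rate = 14.06 / 224.18 = 6.27%.

Broad underutilization rate ≈ 12.00%; headline unemployment rate ≈ 6.27%.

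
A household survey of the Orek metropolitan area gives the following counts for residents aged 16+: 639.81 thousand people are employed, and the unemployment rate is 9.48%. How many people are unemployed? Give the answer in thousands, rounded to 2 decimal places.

Let U be the number unemployed. The labor force is E + U, and U/(E+U) = 0.0948.
So U = 0.0948 × 639.81 / (1 − 0.0948) = 60.6540 / 0.9052 ≈ 67.01 thousand.

About 67.01 thousand are unemployed.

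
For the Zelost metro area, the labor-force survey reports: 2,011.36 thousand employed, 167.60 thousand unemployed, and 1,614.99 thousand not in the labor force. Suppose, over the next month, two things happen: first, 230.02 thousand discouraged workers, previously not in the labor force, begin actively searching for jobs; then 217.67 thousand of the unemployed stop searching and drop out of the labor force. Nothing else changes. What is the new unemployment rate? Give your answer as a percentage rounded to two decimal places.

Initially, labor force = 2,011.36 + 167.60 = 2,178.96 thousand, so u = 167.60/2,178.96 = 7.69%.
After the first change, unemployed and labor force both rise by 230.02 → E = 2,011.36, U = 397.62, labor force = 2,408.98 thousand.
After the second change, unemployed and labor force both fall by 217.67 → E = 2,011.36, U = 179.95, labor force = 2,191.31 thousand.
New unemployment rate = 179.95 / 2,191.31 = 8.21%.

New unemployment rate ≈ 8.21%.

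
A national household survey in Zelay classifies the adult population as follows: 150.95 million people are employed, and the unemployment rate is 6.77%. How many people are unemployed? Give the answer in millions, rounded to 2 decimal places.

Let U be the number unemployed. The labor force is E + U, and U/(E+U) = 0.0677.
So U = 0.0677 × 150.95 / (1 − 0.0677) = 10.2193 / 0.9323 ≈ 10.96 million.

About 10.96 million are unemployed.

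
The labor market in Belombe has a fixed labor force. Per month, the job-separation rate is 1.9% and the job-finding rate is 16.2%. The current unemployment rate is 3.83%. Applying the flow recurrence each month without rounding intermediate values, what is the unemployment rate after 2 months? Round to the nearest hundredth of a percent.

With a fixed labor force, u_{t+1} = u_t + s·(1−u_t) − f·u_t = u_t·(1−s−f) + s.
Here 1−s−f = 0.819 and s = 0.019.
u_1 = 0.038300 × 0.819 + 0.019 = 0.050368.
u_2 = 0.050368 × 0.819 + 0.019 = 0.060251.

Unemployment rate after two months ≈ 6.03%.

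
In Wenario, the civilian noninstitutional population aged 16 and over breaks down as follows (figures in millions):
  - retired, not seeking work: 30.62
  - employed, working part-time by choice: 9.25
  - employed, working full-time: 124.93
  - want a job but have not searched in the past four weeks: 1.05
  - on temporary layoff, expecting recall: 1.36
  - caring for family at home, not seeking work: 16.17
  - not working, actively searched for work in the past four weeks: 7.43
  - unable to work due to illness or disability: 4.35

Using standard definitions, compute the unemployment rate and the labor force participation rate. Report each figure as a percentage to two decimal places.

Employed = 9.25 + 124.93 = 134.18 million.
Unemployed = 1.36 + 7.43 = 8.79 million (jobless and actively searching, or on temporary layoff).
Labor force = 134.18 + 8.79 = 142.97 million.
Not in labor force = 30.62 + 1.05 + 16.17 + 4.35 = 52.19 million (those not working and not actively searching are outside the labor force — including those who want a job but have given up searching).
Civilian working-age population = 142.97 + 52.19 = 195.16 million.
Unemployment rate = 8.79 / 142.97 = 6.15%.
Labor force participation rate = 142.97 / 195.16 = 73.26%.

Unemployment rate ≈ 6.15%; labor force participation rate ≈ 73.26%.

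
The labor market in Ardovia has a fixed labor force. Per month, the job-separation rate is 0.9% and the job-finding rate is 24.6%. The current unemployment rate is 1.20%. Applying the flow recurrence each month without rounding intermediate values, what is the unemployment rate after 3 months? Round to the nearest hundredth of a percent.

Unemployment rate after three months ≈ 2.57%.

With a fixed labor force, u_{t+1} = u_t + s·(1−u_t) − f·u_t = u_t·(1−s−f) + s.
Here 1−s−f = 0.745 and s = 0.009.
u_1 = 0.012000 × 0.745 + 0.009 = 0.017940.
u_2 = 0.017940 × 0.745 + 0.009 = 0.022365.
u_3 = 0.022365 × 0.745 + 0.009 = 0.025662.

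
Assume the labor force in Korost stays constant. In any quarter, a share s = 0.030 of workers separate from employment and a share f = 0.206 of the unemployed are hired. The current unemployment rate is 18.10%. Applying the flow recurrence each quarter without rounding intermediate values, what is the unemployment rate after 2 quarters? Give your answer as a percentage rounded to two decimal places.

Unemployment rate after two quarters ≈ 15.86%.

With a fixed labor force, u_{t+1} = u_t + s·(1−u_t) − f·u_t = u_t·(1−s−f) + s.
Here 1−s−f = 0.764 and s = 0.030.
u_1 = 0.181000 × 0.764 + 0.030 = 0.168284.
u_2 = 0.168284 × 0.764 + 0.030 = 0.158569.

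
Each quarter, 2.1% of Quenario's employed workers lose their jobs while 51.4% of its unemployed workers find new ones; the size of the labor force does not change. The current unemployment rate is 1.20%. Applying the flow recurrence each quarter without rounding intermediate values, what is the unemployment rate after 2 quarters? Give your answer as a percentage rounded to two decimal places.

Unemployment rate after two quarters ≈ 3.34%.

With a fixed labor force, u_{t+1} = u_t + s·(1−u_t) − f·u_t = u_t·(1−s−f) + s.
Here 1−s−f = 0.465 and s = 0.021.
u_1 = 0.012000 × 0.465 + 0.021 = 0.026580.
u_2 = 0.026580 × 0.465 + 0.021 = 0.033360.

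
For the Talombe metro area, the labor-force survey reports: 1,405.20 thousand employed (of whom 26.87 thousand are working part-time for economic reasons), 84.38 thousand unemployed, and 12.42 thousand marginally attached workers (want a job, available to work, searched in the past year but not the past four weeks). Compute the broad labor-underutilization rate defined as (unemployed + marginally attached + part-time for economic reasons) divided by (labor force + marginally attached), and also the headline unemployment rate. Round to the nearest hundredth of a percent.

Broad underutilization rate ≈ 8.23%; headline unemployment rate ≈ 5.66%.

Labor force = 1,405.20 + 84.38 = 1,489.58 thousand.
Numerator = 84.38 + 12.42 + 26.87 = 123.67 thousand.
Denominator = 1,489.58 + 12.42 = 1,502.00 thousand.
Broad rate = 123.67 / 1,502.00 = 8.23%.
Headline unemployment rate = 84.38 / 1,489.58 = 5.66%.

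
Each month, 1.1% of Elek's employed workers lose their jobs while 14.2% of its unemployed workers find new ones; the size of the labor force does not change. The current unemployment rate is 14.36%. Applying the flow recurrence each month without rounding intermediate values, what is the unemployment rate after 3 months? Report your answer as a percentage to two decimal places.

Unemployment rate after three months ≈ 11.55%.

With a fixed labor force, u_{t+1} = u_t + s·(1−u_t) − f·u_t = u_t·(1−s−f) + s.
Here 1−s−f = 0.847 and s = 0.011.
u_1 = 0.143600 × 0.847 + 0.011 = 0.132629.
u_2 = 0.132629 × 0.847 + 0.011 = 0.123337.
u_3 = 0.123337 × 0.847 + 0.011 = 0.115466.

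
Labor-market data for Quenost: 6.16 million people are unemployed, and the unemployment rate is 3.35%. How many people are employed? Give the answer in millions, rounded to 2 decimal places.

Labor force = U / u = 6.16 / 0.0335 ≈ 183.88 million.
Employed = labor force − unemployed = 183.88 − 6.16 = 177.72 million.

About 177.72 million are employed.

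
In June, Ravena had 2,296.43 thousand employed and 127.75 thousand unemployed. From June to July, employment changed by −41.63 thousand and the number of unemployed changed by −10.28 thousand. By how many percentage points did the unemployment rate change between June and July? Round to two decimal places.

The unemployment rate changed by −0.32 percentage points.

June: labor force = 2,296.43 + 127.75 = 2,424.18; u = 127.75/2,424.18 = 5.27%.
July: labor force = 2,254.80 + 117.47 = 2,372.27; u = 117.47/2,372.27 = 4.95%.
Change = 4.95% − 5.27% = −0.32 pp.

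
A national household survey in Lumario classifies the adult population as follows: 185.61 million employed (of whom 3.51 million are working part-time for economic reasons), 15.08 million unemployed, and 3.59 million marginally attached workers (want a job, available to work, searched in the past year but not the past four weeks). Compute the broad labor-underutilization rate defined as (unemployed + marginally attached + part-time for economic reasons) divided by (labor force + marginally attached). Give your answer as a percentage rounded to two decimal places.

Broad underutilization rate ≈ 10.86%.

Labor force = 185.61 + 15.08 = 200.69 million.
Numerator = 15.08 + 3.59 + 3.51 = 22.18 million.
Denominator = 200.69 + 3.59 = 204.28 million.
Broad rate = 22.18 / 204.28 = 10.86%.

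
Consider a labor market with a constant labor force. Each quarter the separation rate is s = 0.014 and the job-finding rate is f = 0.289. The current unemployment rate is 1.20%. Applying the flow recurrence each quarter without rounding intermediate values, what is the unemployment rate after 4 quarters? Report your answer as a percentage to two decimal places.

Unemployment rate after four quarters ≈ 3.81%.

With a fixed labor force, u_{t+1} = u_t + s·(1−u_t) − f·u_t = u_t·(1−s−f) + s.
Here 1−s−f = 0.697 and s = 0.014.
u_1 = 0.012000 × 0.697 + 0.014 = 0.022364.
u_2 = 0.022364 × 0.697 + 0.014 = 0.029588.
u_3 = 0.029588 × 0.697 + 0.014 = 0.034623.
u_4 = 0.034623 × 0.697 + 0.014 = 0.038132.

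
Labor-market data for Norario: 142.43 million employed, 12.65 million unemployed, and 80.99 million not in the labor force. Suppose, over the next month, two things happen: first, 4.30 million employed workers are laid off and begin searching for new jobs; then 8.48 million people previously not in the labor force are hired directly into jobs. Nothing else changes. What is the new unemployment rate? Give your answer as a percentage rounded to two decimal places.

New unemployment rate ≈ 10.36%.

Initially, labor force = 142.43 + 12.65 = 155.08 million, so u = 12.65/155.08 = 8.16%.
After the first change, employed falls and unemployed rises by 4.30; labor force unchanged → E = 138.13, U = 16.95, labor force = 155.08 million.
After the second change, employed and labor force both rise by 8.48; unemployed unchanged → E = 146.61, U = 16.95, labor force = 163.56 million.
New unemployment rate = 16.95 / 163.56 = 10.36%.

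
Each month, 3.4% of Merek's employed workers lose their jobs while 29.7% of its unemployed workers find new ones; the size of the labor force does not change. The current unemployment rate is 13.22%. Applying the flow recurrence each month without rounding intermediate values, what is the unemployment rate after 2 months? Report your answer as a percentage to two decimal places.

With a fixed labor force, u_{t+1} = u_t + s·(1−u_t) − f·u_t = u_t·(1−s−f) + s.
Here 1−s−f = 0.669 and s = 0.034.
u_1 = 0.132200 × 0.669 + 0.034 = 0.122442.
u_2 = 0.122442 × 0.669 + 0.034 = 0.115914.

Unemployment rate after two months ≈ 11.59%.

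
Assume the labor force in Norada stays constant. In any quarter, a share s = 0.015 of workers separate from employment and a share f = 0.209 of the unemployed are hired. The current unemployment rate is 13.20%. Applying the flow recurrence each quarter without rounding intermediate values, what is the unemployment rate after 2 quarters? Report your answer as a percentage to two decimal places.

Unemployment rate after two quarters ≈ 10.61%.

With a fixed labor force, u_{t+1} = u_t + s·(1−u_t) − f·u_t = u_t·(1−s−f) + s.
Here 1−s−f = 0.776 and s = 0.015.
u_1 = 0.132000 × 0.776 + 0.015 = 0.117432.
u_2 = 0.117432 × 0.776 + 0.015 = 0.106127.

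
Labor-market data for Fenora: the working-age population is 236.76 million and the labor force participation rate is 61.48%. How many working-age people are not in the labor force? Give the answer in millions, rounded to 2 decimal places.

About 91.20 million are not in the labor force.

Share not in the labor force = 1 − 0.6148 = 0.3852.
Not in labor force = 0.3852 × 236.76 ≈ 91.20 million.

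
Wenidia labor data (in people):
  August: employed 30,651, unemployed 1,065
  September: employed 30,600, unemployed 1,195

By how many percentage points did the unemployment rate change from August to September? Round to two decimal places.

The unemployment rate changed by +0.40 percentage points.

August: labor force = 30,651 + 1,065 = 31,716; u = 1,065/31,716 = 3.36%.
September: labor force = 30,600 + 1,195 = 31,795; u = 1,195/31,795 = 3.76%.
Change = 3.76% − 3.36% = +0.40 pp.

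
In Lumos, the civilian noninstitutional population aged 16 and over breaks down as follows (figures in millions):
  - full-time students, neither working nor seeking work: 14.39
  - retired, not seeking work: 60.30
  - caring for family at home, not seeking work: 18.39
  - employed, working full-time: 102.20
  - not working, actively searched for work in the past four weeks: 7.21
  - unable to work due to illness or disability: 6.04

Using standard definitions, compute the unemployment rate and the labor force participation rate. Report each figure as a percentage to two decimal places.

Unemployment rate ≈ 6.59%; labor force participation rate ≈ 52.47%.

Employed = 102.20 million.
Unemployed = 7.21 million.
Labor force = 102.20 + 7.21 = 109.41 million.
Not in labor force = 14.39 + 60.30 + 18.39 + 6.04 = 99.12 million (those not working and not actively searching are outside the labor force).
Civilian working-age population = 109.41 + 99.12 = 208.53 million.
Unemployment rate = 7.21 / 109.41 = 6.59%.
Labor force participation rate = 109.41 / 208.53 = 52.47%.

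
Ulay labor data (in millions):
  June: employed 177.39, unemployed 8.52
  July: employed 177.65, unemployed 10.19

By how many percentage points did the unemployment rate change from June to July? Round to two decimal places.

June: labor force = 177.39 + 8.52 = 185.91; u = 8.52/185.91 = 4.58%.
July: labor force = 177.65 + 10.19 = 187.84; u = 10.19/187.84 = 5.42%.
Change = 5.42% − 4.58% = +0.84 pp.

The unemployment rate changed by +0.84 percentage points.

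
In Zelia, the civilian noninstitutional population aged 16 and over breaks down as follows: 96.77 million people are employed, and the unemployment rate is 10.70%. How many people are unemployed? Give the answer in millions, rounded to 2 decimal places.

About 11.60 million are unemployed.

Let U be the number unemployed. The labor force is E + U, and U/(E+U) = 0.1070.
So U = 0.1070 × 96.77 / (1 − 0.1070) = 10.3544 / 0.8930 ≈ 11.60 million.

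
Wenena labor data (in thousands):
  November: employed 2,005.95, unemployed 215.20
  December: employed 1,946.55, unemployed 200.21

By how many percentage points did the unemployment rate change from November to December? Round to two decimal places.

The unemployment rate changed by −0.36 percentage points.

November: labor force = 2,005.95 + 215.20 = 2,221.15; u = 215.20/2,221.15 = 9.69%.
December: labor force = 1,946.55 + 200.21 = 2,146.76; u = 200.21/2,146.76 = 9.33%.
Change = 9.33% − 9.69% = −0.36 pp.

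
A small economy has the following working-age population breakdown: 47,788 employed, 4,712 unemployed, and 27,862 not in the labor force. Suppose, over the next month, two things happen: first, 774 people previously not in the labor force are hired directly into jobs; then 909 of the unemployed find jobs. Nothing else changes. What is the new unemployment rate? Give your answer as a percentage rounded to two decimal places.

Initially, labor force = 47,788 + 4,712 = 52,500, so u = 4,712/52,500 = 8.98%.
After the first change, employed and labor force both rise by 774; unemployed unchanged → E = 48,562, U = 4,712, labor force = 53,274.
After the second change, unemployed falls and employed rises by 909; labor force unchanged → E = 49,471, U = 3,803, labor force = 53,274.
New unemployment rate = 3,803 / 53,274 = 7.14%.

New unemployment rate ≈ 7.14%.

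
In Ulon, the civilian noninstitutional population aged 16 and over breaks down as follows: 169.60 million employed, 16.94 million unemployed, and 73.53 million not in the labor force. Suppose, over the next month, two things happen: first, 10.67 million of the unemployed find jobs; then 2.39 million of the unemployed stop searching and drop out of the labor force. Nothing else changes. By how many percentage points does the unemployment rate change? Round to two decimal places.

Initially, labor force = 169.60 + 16.94 = 186.54 million, so u = 16.94/186.54 = 9.08%.
After the first change, unemployed falls and employed rises by 10.67; labor force unchanged → E = 180.27, U = 6.27, labor force = 186.54 million.
After the second change, unemployed and labor force both fall by 2.39 → E = 180.27, U = 3.88, labor force = 184.15 million.
New unemployment rate = 3.88 / 184.15 = 2.11%.
Change = 2.11% − 9.08% = −6.97 percentage points.

The unemployment rate changes by −6.97 percentage points.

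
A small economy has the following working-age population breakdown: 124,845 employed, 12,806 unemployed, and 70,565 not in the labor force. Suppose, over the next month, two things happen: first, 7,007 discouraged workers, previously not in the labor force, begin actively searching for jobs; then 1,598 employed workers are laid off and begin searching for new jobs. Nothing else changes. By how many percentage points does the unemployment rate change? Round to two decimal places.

The unemployment rate changes by +5.50 percentage points.

Initially, labor force = 124,845 + 12,806 = 137,651, so u = 12,806/137,651 = 9.30%.
After the first change, unemployed and labor force both rise by 7,007 → E = 124,845, U = 19,813, labor force = 144,658.
After the second change, employed falls and unemployed rises by 1,598; labor force unchanged → E = 123,247, U = 21,411, labor force = 144,658.
New unemployment rate = 21,411 / 144,658 = 14.80%.
Change = 14.80% − 9.30% = +5.50 percentage points.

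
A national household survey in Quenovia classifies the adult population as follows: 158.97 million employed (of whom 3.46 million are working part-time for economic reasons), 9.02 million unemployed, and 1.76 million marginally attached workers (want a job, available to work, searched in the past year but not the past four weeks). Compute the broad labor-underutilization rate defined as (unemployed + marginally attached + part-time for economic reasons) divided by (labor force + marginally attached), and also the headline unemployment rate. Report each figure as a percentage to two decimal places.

Broad underutilization rate ≈ 8.39%; headline unemployment rate ≈ 5.37%.

Labor force = 158.97 + 9.02 = 167.99 million.
Numerator = 9.02 + 1.76 + 3.46 = 14.24 million.
Denominator = 167.99 + 1.76 = 169.75 million.
Broad rate = 14.24 / 169.75 = 8.39%.
Headline unemployment rate = 9.02 / 167.99 = 5.37%.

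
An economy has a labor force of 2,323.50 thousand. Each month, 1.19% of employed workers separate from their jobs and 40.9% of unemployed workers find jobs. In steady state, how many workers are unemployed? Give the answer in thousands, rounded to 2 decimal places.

Steady-state unemployment rate u* = s/(s+f) = 1.19/(1.19+40.9) = 0.028273.
Unemployed = u* × labor force = 0.028273 × 2,323.50 ≈ 65.69 thousand.

About 65.69 thousand are unemployed in steady state.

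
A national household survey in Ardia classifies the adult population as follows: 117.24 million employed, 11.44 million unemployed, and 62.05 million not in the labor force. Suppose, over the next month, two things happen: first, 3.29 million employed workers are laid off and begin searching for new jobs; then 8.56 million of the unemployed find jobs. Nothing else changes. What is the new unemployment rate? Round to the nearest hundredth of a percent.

Initially, labor force = 117.24 + 11.44 = 128.68 million, so u = 11.44/128.68 = 8.89%.
After the first change, employed falls and unemployed rises by 3.29; labor force unchanged → E = 113.95, U = 14.73, labor force = 128.68 million.
After the second change, unemployed falls and employed rises by 8.56; labor force unchanged → E = 122.51, U = 6.17, labor force = 128.68 million.
New unemployment rate = 6.17 / 128.68 = 4.79%.

New unemployment rate ≈ 4.79%.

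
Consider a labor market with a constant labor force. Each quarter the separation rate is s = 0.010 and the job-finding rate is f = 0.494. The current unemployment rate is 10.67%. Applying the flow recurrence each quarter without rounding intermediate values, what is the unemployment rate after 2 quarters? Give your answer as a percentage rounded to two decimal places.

With a fixed labor force, u_{t+1} = u_t + s·(1−u_t) − f·u_t = u_t·(1−s−f) + s.
Here 1−s−f = 0.496 and s = 0.010.
u_1 = 0.106700 × 0.496 + 0.010 = 0.062923.
u_2 = 0.062923 × 0.496 + 0.010 = 0.041210.

Unemployment rate after two quarters ≈ 4.12%.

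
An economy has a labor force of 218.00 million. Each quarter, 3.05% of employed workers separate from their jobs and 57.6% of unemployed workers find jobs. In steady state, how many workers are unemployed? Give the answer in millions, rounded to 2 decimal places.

Steady-state unemployment rate u* = s/(s+f) = 3.05/(3.05+57.6) = 0.050289.
Unemployed = u* × labor force = 0.050289 × 218.00 ≈ 10.96 million.

About 10.96 million are unemployed in steady state.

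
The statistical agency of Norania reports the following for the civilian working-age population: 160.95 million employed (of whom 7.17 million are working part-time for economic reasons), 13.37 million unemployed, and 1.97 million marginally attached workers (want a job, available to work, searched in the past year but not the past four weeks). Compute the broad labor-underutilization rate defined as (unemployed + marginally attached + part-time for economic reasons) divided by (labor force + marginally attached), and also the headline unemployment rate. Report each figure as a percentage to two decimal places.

Broad underutilization rate ≈ 12.77%; headline unemployment rate ≈ 7.67%.

Labor force = 160.95 + 13.37 = 174.32 million.
Numerator = 13.37 + 1.97 + 7.17 = 22.51 million.
Denominator = 174.32 + 1.97 = 176.29 million.
Broad rate = 22.51 / 176.29 = 12.77%.
Headline unemployment rate = 13.37 / 174.32 = 7.67%.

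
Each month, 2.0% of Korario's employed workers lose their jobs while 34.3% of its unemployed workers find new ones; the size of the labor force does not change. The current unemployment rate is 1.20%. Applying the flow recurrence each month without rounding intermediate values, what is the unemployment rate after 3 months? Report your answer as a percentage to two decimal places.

Unemployment rate after three months ≈ 4.40%.

With a fixed labor force, u_{t+1} = u_t + s·(1−u_t) − f·u_t = u_t·(1−s−f) + s.
Here 1−s−f = 0.637 and s = 0.020.
u_1 = 0.012000 × 0.637 + 0.020 = 0.027644.
u_2 = 0.027644 × 0.637 + 0.020 = 0.037609.
u_3 = 0.037609 × 0.637 + 0.020 = 0.043957.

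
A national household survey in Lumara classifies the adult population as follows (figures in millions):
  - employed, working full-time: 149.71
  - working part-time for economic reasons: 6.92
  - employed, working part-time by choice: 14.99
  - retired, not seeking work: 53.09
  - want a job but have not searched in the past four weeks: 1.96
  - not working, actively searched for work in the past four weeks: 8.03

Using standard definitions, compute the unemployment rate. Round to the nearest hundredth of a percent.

Unemployment rate ≈ 4.47%.

Employed = 149.71 + 6.92 + 14.99 = 171.62 million (anyone who worked, including part-time for economic reasons, counts as employed).
Unemployed = 8.03 million.
Labor force = 171.62 + 8.03 = 179.65 million.
Unemployment rate = 8.03 / 179.65 = 4.47%.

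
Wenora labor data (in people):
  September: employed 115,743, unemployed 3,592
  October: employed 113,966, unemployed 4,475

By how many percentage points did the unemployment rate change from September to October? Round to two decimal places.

September: labor force = 115,743 + 3,592 = 119,335; u = 3,592/119,335 = 3.01%.
October: labor force = 113,966 + 4,475 = 118,441; u = 4,475/118,441 = 3.78%.
Change = 3.78% − 3.01% = +0.77 pp.

The unemployment rate changed by +0.77 percentage points.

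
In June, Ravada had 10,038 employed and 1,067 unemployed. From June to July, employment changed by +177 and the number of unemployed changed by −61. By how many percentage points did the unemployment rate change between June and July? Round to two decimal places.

June: labor force = 10,038 + 1,067 = 11,105; u = 1,067/11,105 = 9.61%.
July: labor force = 10,215 + 1,006 = 11,221; u = 1,006/11,221 = 8.97%.
Change = 8.97% − 9.61% = −0.64 pp.

The unemployment rate changed by −0.64 percentage points.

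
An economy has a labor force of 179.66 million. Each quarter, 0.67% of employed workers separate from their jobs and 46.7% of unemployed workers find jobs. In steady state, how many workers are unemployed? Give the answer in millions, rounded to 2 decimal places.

Steady-state unemployment rate u* = s/(s+f) = 0.67/(0.67+46.7) = 0.014144.
Unemployed = u* × labor force = 0.014144 × 179.66 ≈ 2.54 million.

About 2.54 million are unemployed in steady state.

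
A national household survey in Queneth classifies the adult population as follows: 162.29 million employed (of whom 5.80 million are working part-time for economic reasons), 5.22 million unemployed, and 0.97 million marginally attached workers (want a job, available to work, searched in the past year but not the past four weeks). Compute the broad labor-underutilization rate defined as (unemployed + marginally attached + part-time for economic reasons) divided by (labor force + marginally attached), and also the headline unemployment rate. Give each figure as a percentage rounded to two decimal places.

Labor force = 162.29 + 5.22 = 167.51 million.
Numerator = 5.22 + 0.97 + 5.80 = 11.99 million.
Denominator = 167.51 + 0.97 = 168.48 million.
Broad rate = 11.99 / 168.48 = 7.12%.
Headline unemployment rate = 5.22 / 167.51 = 3.12%.

Broad underutilization rate ≈ 7.12%; headline unemployment rate ≈ 3.12%.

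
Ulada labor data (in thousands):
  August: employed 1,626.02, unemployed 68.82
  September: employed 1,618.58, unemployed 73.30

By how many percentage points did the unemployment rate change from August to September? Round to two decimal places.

August: labor force = 1,626.02 + 68.82 = 1,694.84; u = 68.82/1,694.84 = 4.06%.
September: labor force = 1,618.58 + 73.30 = 1,691.88; u = 73.30/1,691.88 = 4.33%.
Change = 4.33% − 4.06% = +0.27 pp.

The unemployment rate changed by +0.27 percentage points.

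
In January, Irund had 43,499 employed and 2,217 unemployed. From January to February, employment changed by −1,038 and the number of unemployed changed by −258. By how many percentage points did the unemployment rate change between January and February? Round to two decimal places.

The unemployment rate changed by −0.44 percentage points.

January: labor force = 43,499 + 2,217 = 45,716; u = 2,217/45,716 = 4.85%.
February: labor force = 42,461 + 1,959 = 44,420; u = 1,959/44,420 = 4.41%.
Change = 4.41% − 4.85% = −0.44 pp.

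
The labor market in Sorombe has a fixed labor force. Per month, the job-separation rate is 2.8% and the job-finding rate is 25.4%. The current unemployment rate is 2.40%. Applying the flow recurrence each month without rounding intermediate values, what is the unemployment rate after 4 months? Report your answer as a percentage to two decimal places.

Unemployment rate after four months ≈ 7.93%.

With a fixed labor force, u_{t+1} = u_t + s·(1−u_t) − f·u_t = u_t·(1−s−f) + s.
Here 1−s−f = 0.718 and s = 0.028.
u_1 = 0.024000 × 0.718 + 0.028 = 0.045232.
u_2 = 0.045232 × 0.718 + 0.028 = 0.060477.
u_3 = 0.060477 × 0.718 + 0.028 = 0.071422.
u_4 = 0.071422 × 0.718 + 0.028 = 0.079281.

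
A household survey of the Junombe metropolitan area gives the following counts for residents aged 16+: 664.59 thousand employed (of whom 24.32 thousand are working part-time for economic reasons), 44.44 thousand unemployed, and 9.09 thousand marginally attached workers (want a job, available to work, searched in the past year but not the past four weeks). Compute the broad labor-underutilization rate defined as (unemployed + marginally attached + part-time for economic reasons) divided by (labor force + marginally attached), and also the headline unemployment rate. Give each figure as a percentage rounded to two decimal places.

Broad underutilization rate ≈ 10.84%; headline unemployment rate ≈ 6.27%.

Labor force = 664.59 + 44.44 = 709.03 thousand.
Numerator = 44.44 + 9.09 + 24.32 = 77.85 thousand.
Denominator = 709.03 + 9.09 = 718.12 thousand.
Broad rate = 77.85 / 718.12 = 10.84%.
Headline unemployment rate = 44.44 / 709.03 = 6.27%.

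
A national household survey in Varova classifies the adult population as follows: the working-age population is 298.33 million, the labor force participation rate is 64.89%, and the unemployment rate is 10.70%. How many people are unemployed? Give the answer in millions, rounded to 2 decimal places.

About 20.71 million are unemployed.

Labor force = 0.6489 × 298.33 = 193.59 million.
Unemployed = 0.1070 × 193.59 ≈ 20.71 million.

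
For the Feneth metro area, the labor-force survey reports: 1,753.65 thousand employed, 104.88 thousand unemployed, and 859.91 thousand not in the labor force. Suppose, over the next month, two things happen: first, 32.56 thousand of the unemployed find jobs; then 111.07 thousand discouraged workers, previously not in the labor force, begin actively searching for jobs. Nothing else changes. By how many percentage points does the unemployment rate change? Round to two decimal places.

Initially, labor force = 1,753.65 + 104.88 = 1,858.53 thousand, so u = 104.88/1,858.53 = 5.64%.
After the first change, unemployed falls and employed rises by 32.56; labor force unchanged → E = 1,786.21, U = 72.32, labor force = 1,858.53 thousand.
After the second change, unemployed and labor force both rise by 111.07 → E = 1,786.21, U = 183.39, labor force = 1,969.60 thousand.
New unemployment rate = 183.39 / 1,969.60 = 9.31%.
Change = 9.31% − 5.64% = +3.67 percentage points.

The unemployment rate changes by +3.67 percentage points.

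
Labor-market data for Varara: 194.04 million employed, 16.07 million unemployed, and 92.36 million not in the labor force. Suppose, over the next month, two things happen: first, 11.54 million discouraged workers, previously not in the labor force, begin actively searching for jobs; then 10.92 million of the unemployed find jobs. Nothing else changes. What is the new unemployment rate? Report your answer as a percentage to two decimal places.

Initially, labor force = 194.04 + 16.07 = 210.11 million, so u = 16.07/210.11 = 7.65%.
After the first change, unemployed and labor force both rise by 11.54 → E = 194.04, U = 27.61, labor force = 221.65 million.
After the second change, unemployed falls and employed rises by 10.92; labor force unchanged → E = 204.96, U = 16.69, labor force = 221.65 million.
New unemployment rate = 16.69 / 221.65 = 7.53%.

New unemployment rate ≈ 7.53%.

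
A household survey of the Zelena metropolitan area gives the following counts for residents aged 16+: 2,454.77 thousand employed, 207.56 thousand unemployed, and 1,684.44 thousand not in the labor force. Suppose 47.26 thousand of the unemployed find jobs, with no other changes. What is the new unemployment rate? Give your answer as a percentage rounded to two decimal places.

Initially, labor force = 2,454.77 + 207.56 = 2,662.33 thousand, so u = 207.56/2,662.33 = 7.80%.
After the change, unemployed falls and employed rises by 47.26; labor force unchanged → E = 2,502.03, U = 160.30, labor force = 2,662.33 thousand.
New unemployment rate = 160.30 / 2,662.33 = 6.02%.

New unemployment rate ≈ 6.02%.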